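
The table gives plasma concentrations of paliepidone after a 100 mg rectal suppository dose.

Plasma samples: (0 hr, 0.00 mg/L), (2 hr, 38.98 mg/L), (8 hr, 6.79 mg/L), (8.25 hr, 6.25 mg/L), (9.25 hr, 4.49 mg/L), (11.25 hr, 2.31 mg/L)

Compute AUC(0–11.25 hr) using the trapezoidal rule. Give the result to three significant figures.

Trapezoidal AUC_0→11.25:
  [0→2]: (0.00+38.98)/2 × 2 = 38.98
  [2→8]: (38.98+6.79)/2 × 6 = 137.31
  [8→8.25]: (6.79+6.25)/2 × 0.25 = 1.63
  [8.25→9.25]: (6.25+4.49)/2 × 1 = 5.37
  [9.25→11.25]: (4.49+2.31)/2 × 2 = 6.8
  Sum = 190.09 mg/L·hr

AUC = 190 mg/L·hr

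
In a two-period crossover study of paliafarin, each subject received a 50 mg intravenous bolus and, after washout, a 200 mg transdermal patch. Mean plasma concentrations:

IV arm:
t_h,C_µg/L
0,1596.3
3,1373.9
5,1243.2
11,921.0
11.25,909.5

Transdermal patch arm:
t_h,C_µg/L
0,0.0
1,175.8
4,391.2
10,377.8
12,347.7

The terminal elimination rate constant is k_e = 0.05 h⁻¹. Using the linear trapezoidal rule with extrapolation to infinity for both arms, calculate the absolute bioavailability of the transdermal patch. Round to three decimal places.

Trapezoidal AUC_0→11.25 (IV):
  [0→3]: (1596.3+1373.9)/2 × 3 = 4455.3
  [3→5]: (1373.9+1243.2)/2 × 2 = 2617.1
  [5→11]: (1243.2+921.0)/2 × 6 = 6492.6
  [11→11.25]: (921.0+909.5)/2 × 0.25 = 228.8125
  Sum = 13793.8125 µg/L·h
IV tail: 909.5/0.05 = 18190.000; AUC_iv,0→∞ = 13793.8125 + 18190.000 = 31983.8125 µg/L·h
Trapezoidal AUC_0→12 (transdermal patch):
  [0→1]: (0.0+175.8)/2 × 1 = 87.9
  [1→4]: (175.8+391.2)/2 × 3 = 850.5
  [4→10]: (391.2+377.8)/2 × 6 = 2307.0
  [10→12]: (377.8+347.7)/2 × 2 = 725.5
  Sum = 3970.9 µg/L·h
transdermal patch tail: 347.7/0.05 = 6954.000; AUC_ev,0→∞ = 3970.9 + 6954.000 = 10924.9 µg/L·h
F = (AUC_ev/D_ev)/(AUC_iv/D_iv) = (10924.9/200)/(31983.8125/50) = 54.6245/639.67625 = 0.0854

F = 0.085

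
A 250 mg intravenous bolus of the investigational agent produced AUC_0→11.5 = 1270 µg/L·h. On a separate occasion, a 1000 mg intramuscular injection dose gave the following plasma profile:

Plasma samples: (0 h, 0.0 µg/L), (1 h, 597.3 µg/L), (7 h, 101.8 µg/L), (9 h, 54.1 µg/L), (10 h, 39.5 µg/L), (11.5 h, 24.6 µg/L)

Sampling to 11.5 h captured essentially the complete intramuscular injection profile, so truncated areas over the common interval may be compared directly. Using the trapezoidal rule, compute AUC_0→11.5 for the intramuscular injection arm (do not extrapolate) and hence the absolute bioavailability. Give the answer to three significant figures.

Trapezoidal AUC_0→11.5 (intramuscular injection):
  [0→1]: (0.0+597.3)/2 × 1 = 298.65
  [1→7]: (597.3+101.8)/2 × 6 = 2097.3
  [7→9]: (101.8+54.1)/2 × 2 = 155.9
  [9→10]: (54.1+39.5)/2 × 1 = 46.8
  [10→11.5]: (39.5+24.6)/2 × 1.5 = 48.075
  Sum = 2646.725 µg/L·h
F = (AUC_ev/D_ev)/(AUC_iv/D_iv) = (2646.725/1000)/(1270/250) = 2.646725/5.08 = 0.5210

F = 0.521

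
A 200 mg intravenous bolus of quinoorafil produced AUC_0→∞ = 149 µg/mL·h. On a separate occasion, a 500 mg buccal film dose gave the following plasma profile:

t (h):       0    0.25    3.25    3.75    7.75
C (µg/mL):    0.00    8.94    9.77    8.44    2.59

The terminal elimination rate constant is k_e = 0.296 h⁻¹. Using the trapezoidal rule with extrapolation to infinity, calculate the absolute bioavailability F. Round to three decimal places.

F = 0.173

Trapezoidal AUC_0→7.75 (buccal film):
  [0→0.25]: (0.00+8.94)/2 × 0.25 = 1.1175
  [0.25→3.25]: (8.94+9.77)/2 × 3 = 28.065
  [3.25→3.75]: (9.77+8.44)/2 × 0.5 = 4.5525
  [3.75→7.75]: (8.44+2.59)/2 × 4 = 22.06
  Sum = 55.795 µg/mL·h
Tail: C_last/k_e = 2.59/0.296 = 8.750
AUC_0→∞ (buccal film) = 55.795 + 8.750 = 64.545 µg/mL·h
F = (AUC_ev/D_ev)/(AUC_iv/D_iv) = (64.545/500)/(149/200) = 0.12909/0.745 = 0.1733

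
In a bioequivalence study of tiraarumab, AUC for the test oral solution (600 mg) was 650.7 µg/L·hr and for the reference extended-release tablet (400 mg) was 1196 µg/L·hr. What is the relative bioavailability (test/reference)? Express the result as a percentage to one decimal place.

F_rel = (AUC_test/D_test) / (AUC_ref/D_ref)
      = (650.7/600) / (1196/400)
      = 1.0845 / 2.99 = 0.3627 = 36.27%

F_rel = 36.3%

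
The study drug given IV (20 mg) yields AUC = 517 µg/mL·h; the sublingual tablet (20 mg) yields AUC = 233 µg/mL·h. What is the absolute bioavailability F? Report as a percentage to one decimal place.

F = (AUC_ev / D_ev) / (AUC_iv / D_iv)
  = (233/20) / (517/20)
  = 11.65 / 25.85 = 0.4507
  = 45.07%

F = 45.1%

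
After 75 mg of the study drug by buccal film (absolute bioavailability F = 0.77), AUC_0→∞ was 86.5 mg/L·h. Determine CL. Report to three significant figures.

CL = 0.668 L/h

CL = F × Dose / AUC_0→∞
   = 0.77 × 75 / 86.5 = 0.66763 L/h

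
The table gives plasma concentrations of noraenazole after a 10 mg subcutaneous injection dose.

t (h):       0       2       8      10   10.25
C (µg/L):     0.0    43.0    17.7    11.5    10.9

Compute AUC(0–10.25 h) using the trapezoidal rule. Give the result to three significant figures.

AUC = 257 µg/L·h

Trapezoidal AUC_0→10.25:
  [0→2]: (0.0+43.0)/2 × 2 = 43.0
  [2→8]: (43.0+17.7)/2 × 6 = 182.1
  [8→10]: (17.7+11.5)/2 × 2 = 29.2
  [10→10.25]: (11.5+10.9)/2 × 0.25 = 2.8
  Sum = 257.1 µg/L·h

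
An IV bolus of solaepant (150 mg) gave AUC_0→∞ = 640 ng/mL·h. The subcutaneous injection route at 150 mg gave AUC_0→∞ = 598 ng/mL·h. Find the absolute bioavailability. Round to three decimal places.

F = 0.934

F = (AUC_ev / D_ev) / (AUC_iv / D_iv)
  = (598/150) / (640/150)
  = 3.98667 / 4.26667 = 0.9344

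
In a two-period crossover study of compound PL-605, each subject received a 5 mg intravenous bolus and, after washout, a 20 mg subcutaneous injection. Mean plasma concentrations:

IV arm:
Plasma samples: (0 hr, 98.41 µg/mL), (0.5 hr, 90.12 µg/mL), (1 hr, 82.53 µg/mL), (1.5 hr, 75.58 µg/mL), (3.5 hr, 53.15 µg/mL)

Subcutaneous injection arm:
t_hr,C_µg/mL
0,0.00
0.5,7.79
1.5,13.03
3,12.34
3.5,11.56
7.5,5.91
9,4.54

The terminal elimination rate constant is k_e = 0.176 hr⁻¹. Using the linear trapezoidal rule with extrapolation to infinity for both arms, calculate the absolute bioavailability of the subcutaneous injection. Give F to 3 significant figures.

Trapezoidal AUC_0→3.5 (IV):
  [0→0.5]: (98.41+90.12)/2 × 0.5 = 47.1325
  [0.5→1]: (90.12+82.53)/2 × 0.5 = 43.1625
  [1→1.5]: (82.53+75.58)/2 × 0.5 = 39.5275
  [1.5→3.5]: (75.58+53.15)/2 × 2 = 128.73
  Sum = 258.5525 µg/mL·hr
IV tail: 53.15/0.176 = 301.989; AUC_iv,0→∞ = 258.5525 + 301.989 = 560.5415 µg/mL·hr
Trapezoidal AUC_0→9 (subcutaneous injection):
  [0→0.5]: (0.00+7.79)/2 × 0.5 = 1.9475
  [0.5→1.5]: (7.79+13.03)/2 × 1 = 10.41
  [1.5→3]: (13.03+12.34)/2 × 1.5 = 19.0275
  [3→3.5]: (12.34+11.56)/2 × 0.5 = 5.975
  [3.5→7.5]: (11.56+5.91)/2 × 4 = 34.94
  [7.5→9]: (5.91+4.54)/2 × 1.5 = 7.8375
  Sum = 80.1375 µg/mL·hr
subcutaneous injection tail: 4.54/0.176 = 25.795; AUC_ev,0→∞ = 80.1375 + 25.795 = 105.9325 µg/mL·hr
F = (AUC_ev/D_ev)/(AUC_iv/D_iv) = (105.9325/20)/(560.5415/5) = 5.296625/112.1083 = 0.0472

F = 0.0472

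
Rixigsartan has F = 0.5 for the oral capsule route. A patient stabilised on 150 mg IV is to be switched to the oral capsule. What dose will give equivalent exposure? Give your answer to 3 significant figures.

For equal systemic exposure: F × D_ev = D_iv
D_ev = D_iv / F = 150 / 0.5 = 300 mg

D_oral = 300 mg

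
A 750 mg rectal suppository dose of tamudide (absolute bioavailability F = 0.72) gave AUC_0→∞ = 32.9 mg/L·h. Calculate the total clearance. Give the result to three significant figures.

CL = F × Dose / AUC_0→∞
   = 0.72 × 750 / 32.9 = 16.4134 L/h

CL = 16.4 L/h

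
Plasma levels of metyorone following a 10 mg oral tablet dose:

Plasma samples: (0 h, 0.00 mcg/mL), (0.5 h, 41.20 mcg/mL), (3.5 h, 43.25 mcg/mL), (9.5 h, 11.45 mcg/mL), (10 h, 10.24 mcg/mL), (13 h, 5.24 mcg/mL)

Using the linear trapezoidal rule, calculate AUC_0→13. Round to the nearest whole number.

AUC = 330 mcg/mL·h

Trapezoidal AUC_0→13:
  [0→0.5]: (0.00+41.20)/2 × 0.5 = 10.3
  [0.5→3.5]: (41.20+43.25)/2 × 3 = 126.675
  [3.5→9.5]: (43.25+11.45)/2 × 6 = 164.1
  [9.5→10]: (11.45+10.24)/2 × 0.5 = 5.4225
  [10→13]: (10.24+5.24)/2 × 3 = 23.22
  Sum = 329.7175 mcg/mL·h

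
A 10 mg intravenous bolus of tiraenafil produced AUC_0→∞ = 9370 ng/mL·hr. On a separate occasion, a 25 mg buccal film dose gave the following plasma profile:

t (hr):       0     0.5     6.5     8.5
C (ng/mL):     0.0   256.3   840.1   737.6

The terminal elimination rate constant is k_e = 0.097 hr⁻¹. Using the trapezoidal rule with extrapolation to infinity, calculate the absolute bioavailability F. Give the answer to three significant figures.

Trapezoidal AUC_0→8.5 (buccal film):
  [0→0.5]: (0.0+256.3)/2 × 0.5 = 64.075
  [0.5→6.5]: (256.3+840.1)/2 × 6 = 3289.2
  [6.5→8.5]: (840.1+737.6)/2 × 2 = 1577.7
  Sum = 4930.975 ng/mL·hr
Tail: C_last/k_e = 737.6/0.097 = 7604.124
AUC_0→∞ (buccal film) = 4930.975 + 7604.124 = 12535.099 ng/mL·hr
F = (AUC_ev/D_ev)/(AUC_iv/D_iv) = (12535.099/25)/(9370/10) = 501.40396/937 = 0.5351

F = 0.535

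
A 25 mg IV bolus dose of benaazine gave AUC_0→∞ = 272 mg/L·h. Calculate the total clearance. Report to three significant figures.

CL = 0.0919 L/h

CL = Dose_iv / AUC_0→∞
   = 25 / 272 = 0.0919118 L/h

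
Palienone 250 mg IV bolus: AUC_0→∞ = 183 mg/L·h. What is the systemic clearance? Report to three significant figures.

CL = 1.37 L/h

CL = Dose_iv / AUC_0→∞
   = 250 / 183 = 1.36612 L/h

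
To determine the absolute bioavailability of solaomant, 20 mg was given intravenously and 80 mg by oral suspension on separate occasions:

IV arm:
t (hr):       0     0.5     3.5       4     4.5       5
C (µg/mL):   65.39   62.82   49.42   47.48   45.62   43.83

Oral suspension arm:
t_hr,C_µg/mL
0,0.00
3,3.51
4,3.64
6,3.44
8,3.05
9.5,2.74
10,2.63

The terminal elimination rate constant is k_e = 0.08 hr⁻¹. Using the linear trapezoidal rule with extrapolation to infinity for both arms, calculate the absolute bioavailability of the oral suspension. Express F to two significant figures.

F = 0.019

Trapezoidal AUC_0→5 (IV):
  [0→0.5]: (65.39+62.82)/2 × 0.5 = 32.0525
  [0.5→3.5]: (62.82+49.42)/2 × 3 = 168.36
  [3.5→4]: (49.42+47.48)/2 × 0.5 = 24.225
  [4→4.5]: (47.48+45.62)/2 × 0.5 = 23.275
  [4.5→5]: (45.62+43.83)/2 × 0.5 = 22.3625
  Sum = 270.275 µg/mL·hr
IV tail: 43.83/0.08 = 547.875; AUC_iv,0→∞ = 270.275 + 547.875 = 818.15 µg/mL·hr
Trapezoidal AUC_0→10 (oral suspension):
  [0→3]: (0.00+3.51)/2 × 3 = 5.265
  [3→4]: (3.51+3.64)/2 × 1 = 3.575
  [4→6]: (3.64+3.44)/2 × 2 = 7.08
  [6→8]: (3.44+3.05)/2 × 2 = 6.49
  [8→9.5]: (3.05+2.74)/2 × 1.5 = 4.3425
  [9.5→10]: (2.74+2.63)/2 × 0.5 = 1.3425
  Sum = 28.095 µg/mL·hr
oral suspension tail: 2.63/0.08 = 32.875; AUC_ev,0→∞ = 28.095 + 32.875 = 60.97 µg/mL·hr
F = (AUC_ev/D_ev)/(AUC_iv/D_iv) = (60.97/80)/(818.15/20) = 0.762125/40.9075 = 0.0186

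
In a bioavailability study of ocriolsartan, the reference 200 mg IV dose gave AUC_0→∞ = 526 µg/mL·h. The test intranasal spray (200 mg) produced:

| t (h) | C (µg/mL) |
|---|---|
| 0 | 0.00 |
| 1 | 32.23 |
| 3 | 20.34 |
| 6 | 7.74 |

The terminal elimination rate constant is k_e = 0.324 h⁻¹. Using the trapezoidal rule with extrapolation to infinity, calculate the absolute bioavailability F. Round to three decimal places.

F = 0.256

Trapezoidal AUC_0→6 (intranasal spray):
  [0→1]: (0.00+32.23)/2 × 1 = 16.115
  [1→3]: (32.23+20.34)/2 × 2 = 52.57
  [3→6]: (20.34+7.74)/2 × 3 = 42.12
  Sum = 110.805 µg/mL·h
Tail: C_last/k_e = 7.74/0.324 = 23.889
AUC_0→∞ (intranasal spray) = 110.805 + 23.889 = 134.694 µg/mL·h
F = (AUC_ev/D_ev)/(AUC_iv/D_iv) = (134.694/200)/(526/200) = 0.67347/2.63 = 0.2561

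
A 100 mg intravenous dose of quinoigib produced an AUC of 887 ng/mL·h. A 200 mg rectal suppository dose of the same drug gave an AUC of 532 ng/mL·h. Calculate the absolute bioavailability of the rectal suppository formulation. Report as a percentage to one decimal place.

F = 30.0%

F = (AUC_ev / D_ev) / (AUC_iv / D_iv)
  = (532/200) / (887/100)
  = 2.66 / 8.87 = 0.2999
  = 29.99%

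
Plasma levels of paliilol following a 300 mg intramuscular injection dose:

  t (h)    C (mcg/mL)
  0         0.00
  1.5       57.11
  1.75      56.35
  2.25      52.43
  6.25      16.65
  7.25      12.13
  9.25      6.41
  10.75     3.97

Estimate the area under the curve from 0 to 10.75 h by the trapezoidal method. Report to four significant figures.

Trapezoidal AUC_0→10.75:
  [0→1.5]: (0.00+57.11)/2 × 1.5 = 42.8325
  [1.5→1.75]: (57.11+56.35)/2 × 0.25 = 14.1825
  [1.75→2.25]: (56.35+52.43)/2 × 0.5 = 27.195
  [2.25→6.25]: (52.43+16.65)/2 × 4 = 138.16
  [6.25→7.25]: (16.65+12.13)/2 × 1 = 14.39
  [7.25→9.25]: (12.13+6.41)/2 × 2 = 18.54
  [9.25→10.75]: (6.41+3.97)/2 × 1.5 = 7.785
  Sum = 263.085 mcg/mL·h

AUC = 263.1 mcg/mL·h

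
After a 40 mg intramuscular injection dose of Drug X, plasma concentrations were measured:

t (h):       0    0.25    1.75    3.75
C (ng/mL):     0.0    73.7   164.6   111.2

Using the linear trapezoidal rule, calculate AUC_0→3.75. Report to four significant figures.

AUC = 463.7 ng/mL·h

Trapezoidal AUC_0→3.75:
  [0→0.25]: (0.0+73.7)/2 × 0.25 = 9.2125
  [0.25→1.75]: (73.7+164.6)/2 × 1.5 = 178.725
  [1.75→3.75]: (164.6+111.2)/2 × 2 = 275.8
  Sum = 463.7375 ng/mL·h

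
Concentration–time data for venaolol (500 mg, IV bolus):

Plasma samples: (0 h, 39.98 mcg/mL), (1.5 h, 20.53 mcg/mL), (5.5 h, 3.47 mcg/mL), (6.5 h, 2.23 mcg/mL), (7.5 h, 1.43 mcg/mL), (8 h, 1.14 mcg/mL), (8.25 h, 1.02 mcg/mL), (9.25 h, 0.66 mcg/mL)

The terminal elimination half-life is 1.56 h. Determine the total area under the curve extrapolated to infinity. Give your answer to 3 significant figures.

AUC = 101 mcg/mL·h

Trapezoidal AUC_0→9.25:
  [0→1.5]: (39.98+20.53)/2 × 1.5 = 45.3825
  [1.5→5.5]: (20.53+3.47)/2 × 4 = 48.0
  [5.5→6.5]: (3.47+2.23)/2 × 1 = 2.85
  [6.5→7.5]: (2.23+1.43)/2 × 1 = 1.83
  [7.5→8]: (1.43+1.14)/2 × 0.5 = 0.6425
  [8→8.25]: (1.14+1.02)/2 × 0.25 = 0.27
  [8.25→9.25]: (1.02+0.66)/2 × 1 = 0.84
  Sum = 99.815 mcg/mL·h
k_e = ln2 / t½ = 0.693147 / 1.56 = 0.4443 h^-1
Extrapolated tail: C_last / k_e = 0.66 / 0.4443 = 1.485
AUC_0→∞ = 99.815 + 1.485 = 101.3 mcg/mL·h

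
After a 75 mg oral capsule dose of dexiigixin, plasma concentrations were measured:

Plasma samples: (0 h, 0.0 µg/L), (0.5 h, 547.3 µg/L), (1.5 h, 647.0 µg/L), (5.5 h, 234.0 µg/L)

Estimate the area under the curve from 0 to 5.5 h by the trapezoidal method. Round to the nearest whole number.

Trapezoidal AUC_0→5.5:
  [0→0.5]: (0.0+547.3)/2 × 0.5 = 136.825
  [0.5→1.5]: (547.3+647.0)/2 × 1 = 597.15
  [1.5→5.5]: (647.0+234.0)/2 × 4 = 1762.0
  Sum = 2495.975 µg/L·h

AUC = 2496 µg/L·h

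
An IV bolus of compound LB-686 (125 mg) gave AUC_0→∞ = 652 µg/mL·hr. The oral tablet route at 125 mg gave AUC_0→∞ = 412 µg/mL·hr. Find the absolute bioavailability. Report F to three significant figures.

F = 0.632

F = (AUC_ev / D_ev) / (AUC_iv / D_iv)
  = (412/125) / (652/125)
  = 3.296 / 5.216 = 0.6319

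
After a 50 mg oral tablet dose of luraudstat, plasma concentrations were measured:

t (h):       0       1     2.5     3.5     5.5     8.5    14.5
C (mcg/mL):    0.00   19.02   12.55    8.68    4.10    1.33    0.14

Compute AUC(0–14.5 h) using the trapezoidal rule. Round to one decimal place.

AUC = 69.1 mcg/mL·h

Trapezoidal AUC_0→14.5:
  [0→1]: (0.00+19.02)/2 × 1 = 9.51
  [1→2.5]: (19.02+12.55)/2 × 1.5 = 23.6775
  [2.5→3.5]: (12.55+8.68)/2 × 1 = 10.615
  [3.5→5.5]: (8.68+4.10)/2 × 2 = 12.78
  [5.5→8.5]: (4.10+1.33)/2 × 3 = 8.145
  [8.5→14.5]: (1.33+0.14)/2 × 6 = 4.41
  Sum = 69.1375 mcg/mL·h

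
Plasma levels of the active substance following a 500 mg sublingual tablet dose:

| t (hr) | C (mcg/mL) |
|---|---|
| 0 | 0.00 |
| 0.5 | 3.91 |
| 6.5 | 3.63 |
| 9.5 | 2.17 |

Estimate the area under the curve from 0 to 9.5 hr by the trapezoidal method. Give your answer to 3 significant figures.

Trapezoidal AUC_0→9.5:
  [0→0.5]: (0.00+3.91)/2 × 0.5 = 0.9775
  [0.5→6.5]: (3.91+3.63)/2 × 6 = 22.62
  [6.5→9.5]: (3.63+2.17)/2 × 3 = 8.7
  Sum = 32.2975 mcg/mL·hr

AUC = 32.3 mcg/mL·hr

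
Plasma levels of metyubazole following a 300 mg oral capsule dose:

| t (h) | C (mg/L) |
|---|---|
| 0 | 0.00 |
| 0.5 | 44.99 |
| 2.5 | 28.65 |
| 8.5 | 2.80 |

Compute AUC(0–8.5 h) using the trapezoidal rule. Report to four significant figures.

AUC = 179.2 mg/L·h

Trapezoidal AUC_0→8.5:
  [0→0.5]: (0.00+44.99)/2 × 0.5 = 11.2475
  [0.5→2.5]: (44.99+28.65)/2 × 2 = 73.64
  [2.5→8.5]: (28.65+2.80)/2 × 6 = 94.35
  Sum = 179.2375 mg/L·h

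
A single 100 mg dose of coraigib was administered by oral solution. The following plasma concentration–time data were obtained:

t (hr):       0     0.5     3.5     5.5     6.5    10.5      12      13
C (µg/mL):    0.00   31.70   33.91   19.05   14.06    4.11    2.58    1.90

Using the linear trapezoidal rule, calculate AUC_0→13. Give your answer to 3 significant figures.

Trapezoidal AUC_0→13:
  [0→0.5]: (0.00+31.70)/2 × 0.5 = 7.925
  [0.5→3.5]: (31.70+33.91)/2 × 3 = 98.415
  [3.5→5.5]: (33.91+19.05)/2 × 2 = 52.96
  [5.5→6.5]: (19.05+14.06)/2 × 1 = 16.555
  [6.5→10.5]: (14.06+4.11)/2 × 4 = 36.34
  [10.5→12]: (4.11+2.58)/2 × 1.5 = 5.0175
  [12→13]: (2.58+1.90)/2 × 1 = 2.24
  Sum = 219.4525 µg/mL·hr

AUC = 219 µg/mL·hr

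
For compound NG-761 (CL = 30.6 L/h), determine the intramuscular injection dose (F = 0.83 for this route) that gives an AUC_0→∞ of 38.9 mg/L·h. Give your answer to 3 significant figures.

Dose = CL × AUC_0→∞ / F
     = 30.6 × 38.9 / 0.83 = 1434.14 mg

Dose = 1430 mg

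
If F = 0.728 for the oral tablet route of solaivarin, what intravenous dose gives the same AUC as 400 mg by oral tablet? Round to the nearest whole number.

D_iv = 291 mg

Systemic exposure from an extravascular dose = F × D_ev, so the equivalent IV dose is F × D_ev.
D_iv = F × D_ev = 0.728 × 400 = 291.2 mg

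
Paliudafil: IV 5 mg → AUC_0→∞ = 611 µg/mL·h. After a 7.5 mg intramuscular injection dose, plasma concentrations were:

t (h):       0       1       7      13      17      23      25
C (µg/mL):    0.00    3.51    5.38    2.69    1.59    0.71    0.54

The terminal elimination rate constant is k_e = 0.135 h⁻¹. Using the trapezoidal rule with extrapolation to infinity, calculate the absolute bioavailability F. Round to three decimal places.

F = 0.080

Trapezoidal AUC_0→25 (intramuscular injection):
  [0→1]: (0.00+3.51)/2 × 1 = 1.755
  [1→7]: (3.51+5.38)/2 × 6 = 26.67
  [7→13]: (5.38+2.69)/2 × 6 = 24.21
  [13→17]: (2.69+1.59)/2 × 4 = 8.56
  [17→23]: (1.59+0.71)/2 × 6 = 6.9
  [23→25]: (0.71+0.54)/2 × 2 = 1.25
  Sum = 69.345 µg/mL·h
Tail: C_last/k_e = 0.54/0.135 = 4.000
AUC_0→∞ (intramuscular injection) = 69.345 + 4.000 = 73.345 µg/mL·h
F = (AUC_ev/D_ev)/(AUC_iv/D_iv) = (73.345/7.5)/(611/5) = 9.77933/122.2 = 0.0800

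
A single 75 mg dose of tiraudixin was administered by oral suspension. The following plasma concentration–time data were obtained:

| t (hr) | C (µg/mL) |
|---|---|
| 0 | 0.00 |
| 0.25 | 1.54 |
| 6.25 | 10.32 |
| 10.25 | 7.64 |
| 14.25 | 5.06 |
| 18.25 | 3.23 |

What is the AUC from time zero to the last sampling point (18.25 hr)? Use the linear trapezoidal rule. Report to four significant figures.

AUC = 113.7 µg/mL·hr

Trapezoidal AUC_0→18.25:
  [0→0.25]: (0.00+1.54)/2 × 0.25 = 0.1925
  [0.25→6.25]: (1.54+10.32)/2 × 6 = 35.58
  [6.25→10.25]: (10.32+7.64)/2 × 4 = 35.92
  [10.25→14.25]: (7.64+5.06)/2 × 4 = 25.4
  [14.25→18.25]: (5.06+3.23)/2 × 4 = 16.58
  Sum = 113.6725 µg/mL·hr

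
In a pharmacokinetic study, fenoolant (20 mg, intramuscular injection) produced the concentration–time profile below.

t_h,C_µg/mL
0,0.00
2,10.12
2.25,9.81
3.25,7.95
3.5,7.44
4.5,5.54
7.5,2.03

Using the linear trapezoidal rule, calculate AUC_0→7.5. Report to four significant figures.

Trapezoidal AUC_0→7.5:
  [0→2]: (0.00+10.12)/2 × 2 = 10.12
  [2→2.25]: (10.12+9.81)/2 × 0.25 = 2.49125
  [2.25→3.25]: (9.81+7.95)/2 × 1 = 8.88
  [3.25→3.5]: (7.95+7.44)/2 × 0.25 = 1.92375
  [3.5→4.5]: (7.44+5.54)/2 × 1 = 6.49
  [4.5→7.5]: (5.54+2.03)/2 × 3 = 11.355
  Sum = 41.26 µg/mL·h

AUC = 41.26 µg/mL·h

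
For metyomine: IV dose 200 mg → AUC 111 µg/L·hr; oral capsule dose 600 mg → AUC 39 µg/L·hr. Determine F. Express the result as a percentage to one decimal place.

F = 11.7%

F = (AUC_ev / D_ev) / (AUC_iv / D_iv)
  = (39/600) / (111/200)
  = 0.065 / 0.555 = 0.1171
  = 11.71%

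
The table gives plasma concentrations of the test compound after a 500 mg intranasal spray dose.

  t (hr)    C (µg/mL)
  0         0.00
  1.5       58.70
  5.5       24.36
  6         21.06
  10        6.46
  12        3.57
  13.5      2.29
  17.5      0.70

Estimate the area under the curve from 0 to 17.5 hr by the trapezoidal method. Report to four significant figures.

AUC = 296.9 µg/mL·hr

Trapezoidal AUC_0→17.5:
  [0→1.5]: (0.00+58.70)/2 × 1.5 = 44.025
  [1.5→5.5]: (58.70+24.36)/2 × 4 = 166.12
  [5.5→6]: (24.36+21.06)/2 × 0.5 = 11.355
  [6→10]: (21.06+6.46)/2 × 4 = 55.04
  [10→12]: (6.46+3.57)/2 × 2 = 10.03
  [12→13.5]: (3.57+2.29)/2 × 1.5 = 4.395
  [13.5→17.5]: (2.29+0.70)/2 × 4 = 5.98
  Sum = 296.945 µg/mL·hr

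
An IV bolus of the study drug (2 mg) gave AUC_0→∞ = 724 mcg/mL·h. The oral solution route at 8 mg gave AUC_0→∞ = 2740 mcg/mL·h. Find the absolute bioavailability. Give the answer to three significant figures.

F = 0.946

F = (AUC_ev / D_ev) / (AUC_iv / D_iv)
  = (2740/8) / (724/2)
  = 342.5 / 362 = 0.9461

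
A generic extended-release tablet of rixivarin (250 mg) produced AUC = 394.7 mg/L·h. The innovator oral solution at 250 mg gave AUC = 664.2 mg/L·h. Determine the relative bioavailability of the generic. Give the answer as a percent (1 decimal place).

F_rel = 59.4%

F_rel = (AUC_test/D_test) / (AUC_ref/D_ref)
      = (394.7/250) / (664.2/250)
      = 1.5788 / 2.6568 = 0.5942 = 59.42%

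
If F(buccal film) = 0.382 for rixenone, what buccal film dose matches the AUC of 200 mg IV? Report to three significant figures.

D_buccal = 524 mg

For equal systemic exposure: F × D_ev = D_iv
D_ev = D_iv / F = 200 / 0.382 = 523.56 mg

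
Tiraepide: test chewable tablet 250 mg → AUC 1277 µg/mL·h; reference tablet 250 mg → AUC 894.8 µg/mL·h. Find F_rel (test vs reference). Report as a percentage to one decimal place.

F_rel = (AUC_test/D_test) / (AUC_ref/D_ref)
      = (1277/250) / (894.8/250)
      = 5.108 / 3.5792 = 1.4271 = 142.71%

F_rel = 142.7%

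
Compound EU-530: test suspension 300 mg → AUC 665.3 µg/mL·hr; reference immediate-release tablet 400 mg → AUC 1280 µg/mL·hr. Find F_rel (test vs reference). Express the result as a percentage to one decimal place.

F_rel = (AUC_test/D_test) / (AUC_ref/D_ref)
      = (665.3/300) / (1280/400)
      = 2.21767 / 3.2 = 0.6930 = 69.30%

F_rel = 69.3%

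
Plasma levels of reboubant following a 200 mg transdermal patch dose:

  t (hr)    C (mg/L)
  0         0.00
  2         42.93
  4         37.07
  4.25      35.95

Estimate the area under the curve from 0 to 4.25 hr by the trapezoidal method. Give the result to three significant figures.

Trapezoidal AUC_0→4.25:
  [0→2]: (0.00+42.93)/2 × 2 = 42.93
  [2→4]: (42.93+37.07)/2 × 2 = 80.0
  [4→4.25]: (37.07+35.95)/2 × 0.25 = 9.1275
  Sum = 132.0575 mg/L·hr

AUC = 132 mg/L·hr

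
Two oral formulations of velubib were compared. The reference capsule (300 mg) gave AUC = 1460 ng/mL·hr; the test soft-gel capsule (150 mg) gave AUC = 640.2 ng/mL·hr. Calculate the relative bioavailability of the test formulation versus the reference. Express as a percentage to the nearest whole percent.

F_rel = (AUC_test/D_test) / (AUC_ref/D_ref)
      = (640.2/150) / (1460/300)
      = 4.268 / 4.86667 = 0.8770 = 87.70%

F_rel = 88%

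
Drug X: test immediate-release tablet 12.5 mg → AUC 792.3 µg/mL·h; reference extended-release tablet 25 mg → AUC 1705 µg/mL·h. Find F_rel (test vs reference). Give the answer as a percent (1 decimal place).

F_rel = 92.9%

F_rel = (AUC_test/D_test) / (AUC_ref/D_ref)
      = (792.3/12.5) / (1705/25)
      = 63.384 / 68.2 = 0.9294 = 92.94%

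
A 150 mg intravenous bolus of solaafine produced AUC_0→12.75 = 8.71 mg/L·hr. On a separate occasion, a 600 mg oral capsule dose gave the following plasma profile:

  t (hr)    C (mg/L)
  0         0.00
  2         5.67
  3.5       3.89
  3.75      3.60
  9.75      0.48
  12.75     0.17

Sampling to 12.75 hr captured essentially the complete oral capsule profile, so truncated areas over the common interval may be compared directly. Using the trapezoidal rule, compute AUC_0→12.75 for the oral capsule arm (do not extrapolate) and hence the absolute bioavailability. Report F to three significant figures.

F = 0.775

Trapezoidal AUC_0→12.75 (oral capsule):
  [0→2]: (0.00+5.67)/2 × 2 = 5.67
  [2→3.5]: (5.67+3.89)/2 × 1.5 = 7.17
  [3.5→3.75]: (3.89+3.60)/2 × 0.25 = 0.93625
  [3.75→9.75]: (3.60+0.48)/2 × 6 = 12.24
  [9.75→12.75]: (0.48+0.17)/2 × 3 = 0.975
  Sum = 26.99125 mg/L·hr
F = (AUC_ev/D_ev)/(AUC_iv/D_iv) = (26.99125/600)/(8.71/150) = 0.0449854/0.0580667 = 0.7747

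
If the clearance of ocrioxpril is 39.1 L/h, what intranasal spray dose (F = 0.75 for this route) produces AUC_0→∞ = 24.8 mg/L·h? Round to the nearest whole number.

Dose = 1293 mg

Dose = CL × AUC_0→∞ / F
     = 39.1 × 24.8 / 0.75 = 1292.91 mg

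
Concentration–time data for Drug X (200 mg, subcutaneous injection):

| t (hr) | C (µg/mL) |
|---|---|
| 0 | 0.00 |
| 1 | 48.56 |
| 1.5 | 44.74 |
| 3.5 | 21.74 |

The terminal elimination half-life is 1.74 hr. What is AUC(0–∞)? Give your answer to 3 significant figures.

Trapezoidal AUC_0→3.5:
  [0→1]: (0.00+48.56)/2 × 1 = 24.28
  [1→1.5]: (48.56+44.74)/2 × 0.5 = 23.325
  [1.5→3.5]: (44.74+21.74)/2 × 2 = 66.48
  Sum = 114.085 µg/mL·hr
k_e = ln2 / t½ = 0.693147 / 1.74 = 0.3984 hr^-1
Extrapolated tail: C_last / k_e = 21.74 / 0.3984 = 54.568
AUC_0→∞ = 114.085 + 54.568 = 168.653 µg/mL·hr

AUC = 169 µg/mL·hr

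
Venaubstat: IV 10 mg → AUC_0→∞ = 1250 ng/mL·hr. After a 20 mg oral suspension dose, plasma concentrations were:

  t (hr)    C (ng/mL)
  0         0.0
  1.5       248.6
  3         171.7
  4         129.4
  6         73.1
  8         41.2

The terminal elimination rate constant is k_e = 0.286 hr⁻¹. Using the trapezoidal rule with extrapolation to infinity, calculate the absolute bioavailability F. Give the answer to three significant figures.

Trapezoidal AUC_0→8 (oral suspension):
  [0→1.5]: (0.0+248.6)/2 × 1.5 = 186.45
  [1.5→3]: (248.6+171.7)/2 × 1.5 = 315.225
  [3→4]: (171.7+129.4)/2 × 1 = 150.55
  [4→6]: (129.4+73.1)/2 × 2 = 202.5
  [6→8]: (73.1+41.2)/2 × 2 = 114.3
  Sum = 969.025 ng/mL·hr
Tail: C_last/k_e = 41.2/0.286 = 144.056
AUC_0→∞ (oral suspension) = 969.025 + 144.056 = 1113.081 ng/mL·hr
F = (AUC_ev/D_ev)/(AUC_iv/D_iv) = (1113.081/20)/(1250/10) = 55.65405/125 = 0.4452

F = 0.445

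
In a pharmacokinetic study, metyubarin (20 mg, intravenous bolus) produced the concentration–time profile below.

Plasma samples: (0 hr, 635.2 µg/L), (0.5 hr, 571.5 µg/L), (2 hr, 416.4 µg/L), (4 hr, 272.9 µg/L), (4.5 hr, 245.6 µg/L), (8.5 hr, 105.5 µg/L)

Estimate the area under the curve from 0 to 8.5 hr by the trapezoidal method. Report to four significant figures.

Trapezoidal AUC_0→8.5:
  [0→0.5]: (635.2+571.5)/2 × 0.5 = 301.675
  [0.5→2]: (571.5+416.4)/2 × 1.5 = 740.925
  [2→4]: (416.4+272.9)/2 × 2 = 689.3
  [4→4.5]: (272.9+245.6)/2 × 0.5 = 129.625
  [4.5→8.5]: (245.6+105.5)/2 × 4 = 702.2
  Sum = 2563.725 µg/L·hr

AUC = 2564 µg/L·hr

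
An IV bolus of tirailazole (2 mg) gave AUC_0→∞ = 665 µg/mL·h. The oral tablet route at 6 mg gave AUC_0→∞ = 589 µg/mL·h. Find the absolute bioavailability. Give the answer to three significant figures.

F = (AUC_ev / D_ev) / (AUC_iv / D_iv)
  = (589/6) / (665/2)
  = 98.1667 / 332.5 = 0.2952

F = 0.295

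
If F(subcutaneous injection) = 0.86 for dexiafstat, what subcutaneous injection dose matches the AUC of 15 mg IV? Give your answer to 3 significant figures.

For equal systemic exposure: F × D_ev = D_iv
D_ev = D_iv / F = 15 / 0.86 = 17.4419 mg

D_subcutaneous = 17.4 mg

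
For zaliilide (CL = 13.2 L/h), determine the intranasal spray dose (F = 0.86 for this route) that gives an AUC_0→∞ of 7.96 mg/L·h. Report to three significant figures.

Dose = CL × AUC_0→∞ / F
     = 13.2 × 7.96 / 0.86 = 122.177 mg

Dose = 122 mg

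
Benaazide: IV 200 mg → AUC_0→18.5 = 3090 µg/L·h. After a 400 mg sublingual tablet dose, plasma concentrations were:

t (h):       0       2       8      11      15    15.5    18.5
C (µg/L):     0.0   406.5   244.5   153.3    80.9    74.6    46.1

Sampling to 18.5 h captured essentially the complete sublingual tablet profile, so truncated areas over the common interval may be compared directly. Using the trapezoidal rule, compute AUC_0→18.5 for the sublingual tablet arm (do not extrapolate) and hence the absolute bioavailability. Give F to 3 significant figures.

Trapezoidal AUC_0→18.5 (sublingual tablet):
  [0→2]: (0.0+406.5)/2 × 2 = 406.5
  [2→8]: (406.5+244.5)/2 × 6 = 1953.0
  [8→11]: (244.5+153.3)/2 × 3 = 596.7
  [11→15]: (153.3+80.9)/2 × 4 = 468.4
  [15→15.5]: (80.9+74.6)/2 × 0.5 = 38.875
  [15.5→18.5]: (74.6+46.1)/2 × 3 = 181.05
  Sum = 3644.525 µg/L·h
F = (AUC_ev/D_ev)/(AUC_iv/D_iv) = (3644.525/400)/(3090/200) = 9.1113125/15.45 = 0.5897

F = 0.590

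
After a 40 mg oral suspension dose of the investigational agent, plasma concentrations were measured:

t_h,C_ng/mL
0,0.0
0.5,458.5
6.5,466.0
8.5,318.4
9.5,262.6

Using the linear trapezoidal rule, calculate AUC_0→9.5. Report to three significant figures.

AUC = 3960 ng/mL·h

Trapezoidal AUC_0→9.5:
  [0→0.5]: (0.0+458.5)/2 × 0.5 = 114.625
  [0.5→6.5]: (458.5+466.0)/2 × 6 = 2773.5
  [6.5→8.5]: (466.0+318.4)/2 × 2 = 784.4
  [8.5→9.5]: (318.4+262.6)/2 × 1 = 290.5
  Sum = 3963.025 ng/mL·h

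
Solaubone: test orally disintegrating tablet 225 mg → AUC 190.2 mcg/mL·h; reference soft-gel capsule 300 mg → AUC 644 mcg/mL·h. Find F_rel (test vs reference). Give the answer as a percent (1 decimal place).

F_rel = (AUC_test/D_test) / (AUC_ref/D_ref)
      = (190.2/225) / (644/300)
      = 0.845333 / 2.14667 = 0.3938 = 39.38%

F_rel = 39.4%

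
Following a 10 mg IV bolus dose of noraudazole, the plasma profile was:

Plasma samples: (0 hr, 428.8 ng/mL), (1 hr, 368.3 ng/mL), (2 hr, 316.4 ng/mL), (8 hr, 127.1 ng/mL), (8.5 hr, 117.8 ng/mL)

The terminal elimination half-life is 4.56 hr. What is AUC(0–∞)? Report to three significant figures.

AUC = 2910 ng/mL·hr

Trapezoidal AUC_0→8.5:
  [0→1]: (428.8+368.3)/2 × 1 = 398.55
  [1→2]: (368.3+316.4)/2 × 1 = 342.35
  [2→8]: (316.4+127.1)/2 × 6 = 1330.5
  [8→8.5]: (127.1+117.8)/2 × 0.5 = 61.225
  Sum = 2132.625 ng/mL·hr
k_e = ln2 / t½ = 0.693147 / 4.56 = 0.1520 hr^-1
Extrapolated tail: C_last / k_e = 117.8 / 0.152 = 775.000
AUC_0→∞ = 2132.625 + 775.000 = 2907.625 ng/mL·hr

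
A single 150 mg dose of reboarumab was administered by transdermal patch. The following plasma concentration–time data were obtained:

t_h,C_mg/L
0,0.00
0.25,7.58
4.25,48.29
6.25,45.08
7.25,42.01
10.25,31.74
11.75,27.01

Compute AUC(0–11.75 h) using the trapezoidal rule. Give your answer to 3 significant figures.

Trapezoidal AUC_0→11.75:
  [0→0.25]: (0.00+7.58)/2 × 0.25 = 0.9475
  [0.25→4.25]: (7.58+48.29)/2 × 4 = 111.74
  [4.25→6.25]: (48.29+45.08)/2 × 2 = 93.37
  [6.25→7.25]: (45.08+42.01)/2 × 1 = 43.545
  [7.25→10.25]: (42.01+31.74)/2 × 3 = 110.625
  [10.25→11.75]: (31.74+27.01)/2 × 1.5 = 44.0625
  Sum = 404.29 mg/L·h

AUC = 404 mg/L·h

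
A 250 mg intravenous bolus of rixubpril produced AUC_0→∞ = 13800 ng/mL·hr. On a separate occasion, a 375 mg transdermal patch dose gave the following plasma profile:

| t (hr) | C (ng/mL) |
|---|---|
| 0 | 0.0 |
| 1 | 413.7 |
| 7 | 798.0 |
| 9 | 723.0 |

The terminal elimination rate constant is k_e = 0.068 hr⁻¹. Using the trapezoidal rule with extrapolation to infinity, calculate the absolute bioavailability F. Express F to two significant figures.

Trapezoidal AUC_0→9 (transdermal patch):
  [0→1]: (0.0+413.7)/2 × 1 = 206.85
  [1→7]: (413.7+798.0)/2 × 6 = 3635.1
  [7→9]: (798.0+723.0)/2 × 2 = 1521.0
  Sum = 5362.95 ng/mL·hr
Tail: C_last/k_e = 723.0/0.068 = 10632.353
AUC_0→∞ (transdermal patch) = 5362.95 + 10632.353 = 15995.303 ng/mL·hr
F = (AUC_ev/D_ev)/(AUC_iv/D_iv) = (15995.303/375)/(13800/250) = 42.6541/55.2 = 0.7727

F = 0.77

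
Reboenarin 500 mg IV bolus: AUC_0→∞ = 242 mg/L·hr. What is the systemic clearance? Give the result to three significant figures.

CL = 2.07 L/hr

CL = Dose_iv / AUC_0→∞
   = 500 / 242 = 2.06612 L/hr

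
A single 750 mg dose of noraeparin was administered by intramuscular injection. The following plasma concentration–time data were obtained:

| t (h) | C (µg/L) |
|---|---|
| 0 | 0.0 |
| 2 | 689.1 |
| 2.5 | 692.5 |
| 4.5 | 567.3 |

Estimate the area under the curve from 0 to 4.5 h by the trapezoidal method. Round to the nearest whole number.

Trapezoidal AUC_0→4.5:
  [0→2]: (0.0+689.1)/2 × 2 = 689.1
  [2→2.5]: (689.1+692.5)/2 × 0.5 = 345.4
  [2.5→4.5]: (692.5+567.3)/2 × 2 = 1259.8
  Sum = 2294.3 µg/L·h

AUC = 2294 µg/L·h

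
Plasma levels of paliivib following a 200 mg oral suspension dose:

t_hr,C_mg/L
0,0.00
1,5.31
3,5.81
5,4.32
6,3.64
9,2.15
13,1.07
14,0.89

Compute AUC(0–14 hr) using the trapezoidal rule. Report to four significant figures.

Trapezoidal AUC_0→14:
  [0→1]: (0.00+5.31)/2 × 1 = 2.655
  [1→3]: (5.31+5.81)/2 × 2 = 11.12
  [3→5]: (5.81+4.32)/2 × 2 = 10.13
  [5→6]: (4.32+3.64)/2 × 1 = 3.98
  [6→9]: (3.64+2.15)/2 × 3 = 8.685
  [9→13]: (2.15+1.07)/2 × 4 = 6.44
  [13→14]: (1.07+0.89)/2 × 1 = 0.98
  Sum = 43.99 mg/L·hr

AUC = 43.99 mg/L·hr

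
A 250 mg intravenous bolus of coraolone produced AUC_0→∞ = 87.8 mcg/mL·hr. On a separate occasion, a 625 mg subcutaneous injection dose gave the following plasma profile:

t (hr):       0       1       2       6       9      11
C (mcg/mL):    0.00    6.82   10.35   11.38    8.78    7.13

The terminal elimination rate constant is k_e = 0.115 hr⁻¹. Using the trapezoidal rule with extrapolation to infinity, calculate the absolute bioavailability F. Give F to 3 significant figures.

F = 0.745

Trapezoidal AUC_0→11 (subcutaneous injection):
  [0→1]: (0.00+6.82)/2 × 1 = 3.41
  [1→2]: (6.82+10.35)/2 × 1 = 8.585
  [2→6]: (10.35+11.38)/2 × 4 = 43.46
  [6→9]: (11.38+8.78)/2 × 3 = 30.24
  [9→11]: (8.78+7.13)/2 × 2 = 15.91
  Sum = 101.605 mcg/mL·hr
Tail: C_last/k_e = 7.13/0.115 = 62.000
AUC_0→∞ (subcutaneous injection) = 101.605 + 62.000 = 163.605 mcg/mL·hr
F = (AUC_ev/D_ev)/(AUC_iv/D_iv) = (163.605/625)/(87.8/250) = 0.261768/0.3512 = 0.7454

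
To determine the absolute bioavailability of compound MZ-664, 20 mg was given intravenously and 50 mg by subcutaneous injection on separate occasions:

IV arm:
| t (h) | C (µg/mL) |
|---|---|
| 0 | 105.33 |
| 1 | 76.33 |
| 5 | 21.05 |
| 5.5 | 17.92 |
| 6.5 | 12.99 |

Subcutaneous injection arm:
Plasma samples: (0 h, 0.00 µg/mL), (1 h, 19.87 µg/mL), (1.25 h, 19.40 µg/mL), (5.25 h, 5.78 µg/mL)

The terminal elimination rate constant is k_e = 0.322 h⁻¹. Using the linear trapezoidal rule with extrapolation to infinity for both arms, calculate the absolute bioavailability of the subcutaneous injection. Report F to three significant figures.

Trapezoidal AUC_0→6.5 (IV):
  [0→1]: (105.33+76.33)/2 × 1 = 90.83
  [1→5]: (76.33+21.05)/2 × 4 = 194.76
  [5→5.5]: (21.05+17.92)/2 × 0.5 = 9.7425
  [5.5→6.5]: (17.92+12.99)/2 × 1 = 15.455
  Sum = 310.7875 µg/mL·h
IV tail: 12.99/0.322 = 40.342; AUC_iv,0→∞ = 310.7875 + 40.342 = 351.1295 µg/mL·h
Trapezoidal AUC_0→5.25 (subcutaneous injection):
  [0→1]: (0.00+19.87)/2 × 1 = 9.935
  [1→1.25]: (19.87+19.40)/2 × 0.25 = 4.90875
  [1.25→5.25]: (19.40+5.78)/2 × 4 = 50.36
  Sum = 65.20375 µg/mL·h
subcutaneous injection tail: 5.78/0.322 = 17.950; AUC_ev,0→∞ = 65.20375 + 17.950 = 83.15375 µg/mL·h
F = (AUC_ev/D_ev)/(AUC_iv/D_iv) = (83.15375/50)/(351.1295/20) = 1.663075/17.556475 = 0.0947

F = 0.0947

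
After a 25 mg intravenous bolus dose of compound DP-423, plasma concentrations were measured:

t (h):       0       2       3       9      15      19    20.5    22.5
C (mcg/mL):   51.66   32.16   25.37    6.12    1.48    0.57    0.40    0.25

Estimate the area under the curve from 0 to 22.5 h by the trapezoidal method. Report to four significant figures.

Trapezoidal AUC_0→22.5:
  [0→2]: (51.66+32.16)/2 × 2 = 83.82
  [2→3]: (32.16+25.37)/2 × 1 = 28.765
  [3→9]: (25.37+6.12)/2 × 6 = 94.47
  [9→15]: (6.12+1.48)/2 × 6 = 22.8
  [15→19]: (1.48+0.57)/2 × 4 = 4.1
  [19→20.5]: (0.57+0.40)/2 × 1.5 = 0.7275
  [20.5→22.5]: (0.40+0.25)/2 × 2 = 0.65
  Sum = 235.3325 mcg/mL·h

AUC = 235.3 mcg/mL·h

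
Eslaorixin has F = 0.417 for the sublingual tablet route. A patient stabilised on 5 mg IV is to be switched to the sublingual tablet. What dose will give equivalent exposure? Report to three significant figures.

For equal systemic exposure: F × D_ev = D_iv
D_ev = D_iv / F = 5 / 0.417 = 11.9904 mg

D_sublingual = 12.0 mg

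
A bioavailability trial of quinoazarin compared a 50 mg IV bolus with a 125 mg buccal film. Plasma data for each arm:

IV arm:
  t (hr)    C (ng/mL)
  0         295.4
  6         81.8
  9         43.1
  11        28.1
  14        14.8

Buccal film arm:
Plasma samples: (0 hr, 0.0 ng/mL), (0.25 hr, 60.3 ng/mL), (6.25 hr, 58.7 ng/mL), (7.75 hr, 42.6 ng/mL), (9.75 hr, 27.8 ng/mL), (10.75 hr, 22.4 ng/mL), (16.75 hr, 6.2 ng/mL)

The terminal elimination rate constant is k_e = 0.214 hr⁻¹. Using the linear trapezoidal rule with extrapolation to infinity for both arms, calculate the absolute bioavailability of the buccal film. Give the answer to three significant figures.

Trapezoidal AUC_0→14 (IV):
  [0→6]: (295.4+81.8)/2 × 6 = 1131.6
  [6→9]: (81.8+43.1)/2 × 3 = 187.35
  [9→11]: (43.1+28.1)/2 × 2 = 71.2
  [11→14]: (28.1+14.8)/2 × 3 = 64.35
  Sum = 1454.5 ng/mL·hr
IV tail: 14.8/0.214 = 69.159; AUC_iv,0→∞ = 1454.5 + 69.159 = 1523.659 ng/mL·hr
Trapezoidal AUC_0→16.75 (buccal film):
  [0→0.25]: (0.0+60.3)/2 × 0.25 = 7.5375
  [0.25→6.25]: (60.3+58.7)/2 × 6 = 357.0
  [6.25→7.75]: (58.7+42.6)/2 × 1.5 = 75.975
  [7.75→9.75]: (42.6+27.8)/2 × 2 = 70.4
  [9.75→10.75]: (27.8+22.4)/2 × 1 = 25.1
  [10.75→16.75]: (22.4+6.2)/2 × 6 = 85.8
  Sum = 621.8125 ng/mL·hr
buccal film tail: 6.2/0.214 = 28.972; AUC_ev,0→∞ = 621.8125 + 28.972 = 650.7845 ng/mL·hr
F = (AUC_ev/D_ev)/(AUC_iv/D_iv) = (650.7845/125)/(1523.659/50) = 5.206276/30.47318 = 0.1708

F = 0.171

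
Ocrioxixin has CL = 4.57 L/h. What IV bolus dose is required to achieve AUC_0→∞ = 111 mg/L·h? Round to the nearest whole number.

Dose_iv = CL × AUC_0→∞
     = 4.57 × 111 = 507.27 mg

Dose = 507 mg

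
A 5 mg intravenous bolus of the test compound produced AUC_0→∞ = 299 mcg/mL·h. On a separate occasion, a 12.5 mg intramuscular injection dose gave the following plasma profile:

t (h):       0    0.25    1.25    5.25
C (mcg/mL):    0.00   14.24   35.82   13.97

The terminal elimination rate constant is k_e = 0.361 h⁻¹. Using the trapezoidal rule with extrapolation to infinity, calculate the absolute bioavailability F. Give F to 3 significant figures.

Trapezoidal AUC_0→5.25 (intramuscular injection):
  [0→0.25]: (0.00+14.24)/2 × 0.25 = 1.78
  [0.25→1.25]: (14.24+35.82)/2 × 1 = 25.03
  [1.25→5.25]: (35.82+13.97)/2 × 4 = 99.58
  Sum = 126.39 mcg/mL·h
Tail: C_last/k_e = 13.97/0.361 = 38.698
AUC_0→∞ (intramuscular injection) = 126.39 + 38.698 = 165.088 mcg/mL·h
F = (AUC_ev/D_ev)/(AUC_iv/D_iv) = (165.088/12.5)/(299/5) = 13.20704/59.8 = 0.2209

F = 0.221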